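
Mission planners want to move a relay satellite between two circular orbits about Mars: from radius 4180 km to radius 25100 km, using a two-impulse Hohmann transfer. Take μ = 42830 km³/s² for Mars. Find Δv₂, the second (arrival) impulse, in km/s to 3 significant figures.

Δv₂ = 0.608 km/s

Transfer-ellipse semi-major axis a_t = (r₁ + r₂)/2 = (4180 + 25100)/2 = 14640 km.
Circular speed at r = 25100 km: v_c = √(μ/r) = 1.3063 km/s.
Transfer-orbit speed at the same r (vis-viva, a = a_t): v_t = √[μ(2/r − 1/a_t)] = 0.69800 km/s.
Δv₂ = |v_t − v_c| = |0.69800 − 1.3063| = 0.6083 km/s.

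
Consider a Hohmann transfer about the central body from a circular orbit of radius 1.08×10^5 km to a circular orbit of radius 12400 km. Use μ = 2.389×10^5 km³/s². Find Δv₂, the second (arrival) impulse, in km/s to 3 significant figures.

Transfer-ellipse semi-major axis a_t = (r₁ + r₂)/2 = (1.080×10^5 + 12400)/2 = 60200 km.
On the circular orbit at r = 12400 km, v_c = √(μ/r) = 4.389 km/s.
Transfer-orbit speed at the same r (vis-viva, a = a_t): v_t = √[μ(2/r − 1/a_t)] = 5.879 km/s.
Δv₂ = |v_t − v_c| = |5.879 − 4.389| = 1.490 km/s.

Δv₂ = 1.49 km/s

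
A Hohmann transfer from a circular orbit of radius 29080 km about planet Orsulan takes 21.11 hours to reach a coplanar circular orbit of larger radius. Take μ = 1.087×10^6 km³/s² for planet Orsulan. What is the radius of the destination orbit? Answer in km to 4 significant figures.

Transfer time t = 21.11 hours = 75996 s, and t = π√(a_t³/μ).
So a_t = (μ t²/π²)^(1/3) = (1.087×10^6 × (75996)² / π²)^(1/3) = 86001 km.
Since a_t = (r₁ + r₂)/2, r₂ = 2a_t − r₁ = 2×86001 − 29080 = 1.42922×10^5 km.

r₂ = 1.429×10^5 km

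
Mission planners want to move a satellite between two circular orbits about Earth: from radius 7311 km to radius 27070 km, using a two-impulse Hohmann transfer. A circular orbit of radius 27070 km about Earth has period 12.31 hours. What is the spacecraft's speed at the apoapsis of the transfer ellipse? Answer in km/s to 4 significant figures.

From Kepler's third law T² = 4π²r³/μ at r = 27070 km, T = 12.31 hours = 12.31 × 3600 s = 44316 s: μ = 4π²r³/T² = 3.98752×10^5 km³/s².
The Hohmann ellipse has a_t = (r₁ + r₂)/2 = 17190.5 km.
At apoapsis, r = 27070 km.
Applying v² = μ(2/r − 1/a_t): v = 2.503 km/s.

v = 2.503 km/s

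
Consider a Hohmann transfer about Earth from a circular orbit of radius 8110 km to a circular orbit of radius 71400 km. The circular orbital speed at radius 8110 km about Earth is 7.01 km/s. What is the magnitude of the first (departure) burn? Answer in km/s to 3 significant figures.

Δv₁ = 2.38 km/s

From the circular-orbit relation v² = μ/r at r = 8110 km: μ = v²r = (7.01)² × 8110 = 3.98526×10^5 km³/s².
The Hohmann ellipse has a_t = (r₁ + r₂)/2 = 39755 km.
On the circular orbit at r = 8110 km, v_c = √(μ/r) = 7.010 km/s.
Vis-viva on the transfer ellipse at r = 8110 km gives v_t = √[μ(2/r − 1/a_t)] = 9.394 km/s.
Δv₁ = |v_t − v_c| = |9.394 − 7.010| = 2.384 km/s.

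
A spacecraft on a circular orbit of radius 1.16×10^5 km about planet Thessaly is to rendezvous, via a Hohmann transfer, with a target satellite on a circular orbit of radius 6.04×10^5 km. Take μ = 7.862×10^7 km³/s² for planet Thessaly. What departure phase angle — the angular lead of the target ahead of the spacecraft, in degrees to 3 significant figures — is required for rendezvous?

φ = 97.2°

The Hohmann ellipse has a_t = (r₁ + r₂)/2 = 3.600×10^5 km.
Transfer time t = π√(a_t³/μ) = 76531 s.
The target's mean motion on its circular orbit is ω₂ = √(μ/r₂³) = 1.8889×10^-5 rad/s.
Angle swept by the target during transfer: ω₂·t = 1.4456 rad = 82.83°.
The spacecraft traverses 180° on the transfer ellipse, so the target must lead by 180° − 82.83° = 97.2°.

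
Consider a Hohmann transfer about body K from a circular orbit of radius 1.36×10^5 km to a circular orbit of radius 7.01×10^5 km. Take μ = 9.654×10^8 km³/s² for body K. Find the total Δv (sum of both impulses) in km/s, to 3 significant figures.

Δv = 40.7 km/s

The Hohmann ellipse has a_t = (r₁ + r₂)/2 = 4.185×10^5 km.
Circular speed at r₁: v₁ = √(μ/r₁) = √(9.654×10^8/1.360×10^5) = 84.25277 km/s.
Transfer-orbit speed at r₁ (vis-viva equation): v_p = √[μ(2/r₁ − 1/a_t)] = 109.0424 km/s.
First burn Δv₁ = |v_p − v₁| = 24.7896 km/s.
At r₂, v₂ = √(μ/r₂) = 37.110315 km/s.
Transfer-orbit speed at r₂: v_a = √[μ(2/r₂ − 1/a_t)] = 21.155162 km/s.
Second burn Δv₂ = |v₂ − v_a| = 15.9552 km/s.
Total Δv = Δv₁ + Δv₂ = 40.74 km/s.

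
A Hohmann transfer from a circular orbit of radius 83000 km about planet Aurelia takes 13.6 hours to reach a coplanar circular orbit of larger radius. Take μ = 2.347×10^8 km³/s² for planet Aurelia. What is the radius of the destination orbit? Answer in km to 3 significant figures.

r₂ = 6.87×10^5 km

Transfer time t = 13.6 hours = 48960 s, and t = π√(a_t³/μ).
So a_t = (μ t²/π²)^(1/3) = (2.347×10^8 × (48960)² / π²)^(1/3) = 3.8486×10^5 km.
Since a_t = (r₁ + r₂)/2, r₂ = 2a_t − r₁ = 2×3.8486×10^5 − 83000 = 6.8672×10^5 km.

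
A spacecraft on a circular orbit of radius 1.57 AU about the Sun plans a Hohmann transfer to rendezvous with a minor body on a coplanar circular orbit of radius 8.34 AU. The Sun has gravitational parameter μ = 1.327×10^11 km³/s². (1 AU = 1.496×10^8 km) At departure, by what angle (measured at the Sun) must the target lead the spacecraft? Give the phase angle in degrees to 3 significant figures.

In km: r₁ = 1.57 × 1.496×10^8 = 2.34872×10^8 km; r₂ = 8.34 × 1.496×10^8 = 1.247664×10^9 km.
Transfer-ellipse semi-major axis a_t = (r₁ + r₂)/2 = (2.34872×10^8 + 1.247664×10^9)/2 = 7.41268×10^8 km.
Transfer time t = π√(a_t³/μ) = 1.7405×10^8 s.
The target's mean motion on its circular orbit is ω₂ = √(μ/r₂³) = 8.2659×10^-9 rad/s.
Angle swept by the target during transfer: ω₂·t = 1.4387 rad = 82.43°.
Arrival is 180° from departure on the ellipse, so φ = 180° − 82.43° = 97.6°.

φ = 97.6°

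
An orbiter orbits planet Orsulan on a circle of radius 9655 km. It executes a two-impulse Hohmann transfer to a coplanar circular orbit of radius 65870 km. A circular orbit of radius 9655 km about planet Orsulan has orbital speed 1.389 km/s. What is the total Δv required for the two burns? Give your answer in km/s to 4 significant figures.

Δv = 0.7084 km/s

From the circular-orbit relation v² = μ/r at r = 9655 km: μ = v²r = (1.389)² × 9655 = 18627.6 km³/s².
Transfer-ellipse semi-major axis a_t = (r₁ + r₂)/2 = (9655 + 65870)/2 = 37762.5 km.
Circular speed at r₁: v₁ = √(μ/r₁) = √(18627.6/9655) = 1.3890 km/s.
Transfer-orbit speed at r₁ (vis-viva equation): v_p = √[μ(2/r₁ − 1/a_t)] = 1.8345 km/s.
First burn Δv₁ = |v_p − v₁| = 0.4455 km/s.
At r₂, v₂ = √(μ/r₂) = 0.5318 km/s.
Transfer-orbit speed at r₂: v_a = √[μ(2/r₂ − 1/a_t)] = 0.2689 km/s.
Second burn Δv₂ = |v₂ − v_a| = 0.2629 km/s.
Δv = Δv₁ + Δv₂ = 0.4455 + 0.2629 = 0.7084 km/s.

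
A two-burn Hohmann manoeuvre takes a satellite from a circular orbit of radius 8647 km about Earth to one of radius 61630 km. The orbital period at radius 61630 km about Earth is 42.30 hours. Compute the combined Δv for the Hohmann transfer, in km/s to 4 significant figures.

Δv = 3.483 km/s

From Kepler's third law T² = 4π²r³/μ at r = 61630 km, T = 42.30 hours = 42.30 × 3600 s = 1.5228×10^5 s: μ = 4π²r³/T² = 3.98520×10^5 km³/s².
Transfer-ellipse semi-major axis a_t = (r₁ + r₂)/2 = (8647 + 61630)/2 = 35138.5 km.
Circular speed at r₁: v₁ = √(μ/r₁) = √(3.98520×10^5/8647) = 6.789 km/s.
Transfer-orbit speed at r₁ (vis-viva): v_p = √[μ(2/r₁ − 1/a_t)] = 8.991 km/s.
First burn Δv₁ = |v_p − v₁| = 2.202 km/s.
At r₂, v₂ = √(μ/r₂) = 2.5429 km/s.
Transfer-orbit speed at r₂: v_a = √[μ(2/r₂ − 1/a_t)] = 1.2615 km/s.
Second burn Δv₂ = |v₂ − v_a| = 1.281 km/s.
Δv = Δv₁ + Δv₂ = 2.202 + 1.281 = 3.483 km/s.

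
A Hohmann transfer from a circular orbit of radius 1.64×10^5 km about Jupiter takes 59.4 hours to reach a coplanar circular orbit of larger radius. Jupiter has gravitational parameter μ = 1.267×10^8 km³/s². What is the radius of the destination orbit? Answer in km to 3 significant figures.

Transfer time t = 59.4 hours = 2.1384×10^5 s, and t = π√(a_t³/μ).
So a_t = (μ t²/π²)^(1/3) = (1.267×10^8 × (2.1384×10^5)² / π²)^(1/3) = 8.3731×10^5 km.
Since a_t = (r₁ + r₂)/2, r₂ = 2a_t − r₁ = 2×8.3731×10^5 − 1.640×10^5 = 1.51062×10^6 km.

r₂ = 1.51×10^6 km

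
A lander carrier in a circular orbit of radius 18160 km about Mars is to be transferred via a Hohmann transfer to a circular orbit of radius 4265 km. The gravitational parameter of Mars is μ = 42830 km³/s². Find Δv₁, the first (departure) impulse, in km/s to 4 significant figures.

Semi-major axis of the transfer orbit: a_t = (18160 + 4265)/2 = 11212.5 km.
On the circular orbit at r = 18160 km, v_c = √(μ/r) = 1.53573 km/s.
Vis-viva on the transfer ellipse at r = 18160 km gives v_t = √[μ(2/r − 1/a_t)] = 0.947162 km/s.
Δv₁ = |v_t − v_c| = |0.947162 − 1.53573| = 0.5886 km/s.

Δv₁ = 0.5886 km/s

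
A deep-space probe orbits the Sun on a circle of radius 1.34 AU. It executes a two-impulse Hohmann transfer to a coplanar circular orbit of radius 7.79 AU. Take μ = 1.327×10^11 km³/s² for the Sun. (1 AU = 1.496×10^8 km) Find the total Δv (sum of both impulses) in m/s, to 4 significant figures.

Δv = 12770 m/s

In km: r₁ = 1.34 × 1.496×10^8 = 2.00464×10^8 km; r₂ = 7.79 × 1.496×10^8 = 1.165384×10^9 km.
Transfer-ellipse semi-major axis a_t = (r₁ + r₂)/2 = (2.00464×10^8 + 1.165384×10^9)/2 = 6.82924×10^8 km.
Circular speed at r₁: v₁ = √(μ/r₁) = √(1.327×10^11/2.00464×10^8) = 25.729 km/s.
Transfer-orbit speed at r₁ (vis-viva): v_p = √[μ(2/r₁ − 1/a_t)] = 33.610 km/s.
First burn Δv₁ = |v_p − v₁| = 7.881 km/s.
Circular speed at r₂: v₂ = √(μ/r₂) = 10.67 km/s.
Transfer-orbit speed at r₂: v_a = √[μ(2/r₂ − 1/a_t)] = 5.781 km/s.
Second burn Δv₂ = |v₂ − v_a| = 4.889 km/s.
Total Δv = Δv₁ + Δv₂ = 12.77 km/s.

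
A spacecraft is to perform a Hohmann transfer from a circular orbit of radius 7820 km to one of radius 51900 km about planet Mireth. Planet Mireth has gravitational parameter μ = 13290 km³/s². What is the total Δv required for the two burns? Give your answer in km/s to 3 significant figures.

The Hohmann ellipse has a_t = (r₁ + r₂)/2 = 29860 km.
Circular speed at r₁: v₁ = √(μ/r₁) = √(13290/7820) = 1.304 km/s.
On the transfer ellipse at r₁, vis-viva gives v_p = √[μ(2/r₁ − 1/a_t)] = 1.719 km/s.
First burn Δv₁ = |v_p − v₁| = 0.4150 km/s.
At r₂, v₂ = √(μ/r₂) = 0.50603 km/s.
Transfer-orbit speed at r₂: v_a = √[μ(2/r₂ − 1/a_t)] = 0.25896 km/s.
Second burn Δv₂ = |v₂ − v_a| = 0.2471 km/s.
Δv = Δv₁ + Δv₂ = 0.4150 + 0.2471 = 0.6621 km/s.

Δv = 0.662 km/s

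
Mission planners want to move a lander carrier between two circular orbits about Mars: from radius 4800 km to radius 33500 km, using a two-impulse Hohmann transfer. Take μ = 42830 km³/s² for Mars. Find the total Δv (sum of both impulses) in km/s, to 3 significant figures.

The Hohmann ellipse has a_t = (r₁ + r₂)/2 = 19150 km.
Circular speed at r₁: v₁ = √(μ/r₁) = √(42830/4800) = 2.98713 km/s.
Transfer-orbit speed at r₁ (vis-viva equation): v_p = √[μ(2/r₁ − 1/a_t)] = 3.95086 km/s.
First burn Δv₁ = |v_p − v₁| = 0.9637 km/s.
Circular speed at r₂: v₂ = √(μ/r₂) = 1.1307 km/s.
Transfer-orbit speed at r₂: v_a = √[μ(2/r₂ − 1/a_t)] = 0.56609 km/s.
Second burn Δv₂ = |v₂ − v_a| = 0.5646 km/s.
Δv = Δv₁ + Δv₂ = 0.9637 + 0.5646 = 1.528 km/s.

Δv = 1.53 km/s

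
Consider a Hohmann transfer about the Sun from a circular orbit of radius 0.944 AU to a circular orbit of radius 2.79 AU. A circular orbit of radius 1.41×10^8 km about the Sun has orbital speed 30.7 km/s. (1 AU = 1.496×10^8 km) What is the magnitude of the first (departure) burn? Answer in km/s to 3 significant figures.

From the circular-orbit relation v² = μ/r at r = 1.41×10^8 km: μ = v²r = (30.7)² × 1.41×10^8 = 1.32891×10^11 km³/s².
In km: r₁ = 0.944 × 1.496×10^8 = 1.412224×10^8 km; r₂ = 2.79 × 1.496×10^8 = 4.17384×10^8 km.
Transfer-ellipse semi-major axis a_t = (r₁ + r₂)/2 = (1.412224×10^8 + 4.17384×10^8)/2 = 2.793032×10^8 km.
Circular speed at r = 1.412224×10^8 km: v_c = √(μ/r) = 30.676 km/s.
Vis-viva on the transfer ellipse at r = 1.412224×10^8 km gives v_t = √[μ(2/r − 1/a_t)] = 37.500 km/s.
Δv₁ = |v_t − v_c| = |37.500 − 30.676| = 6.824 km/s.

Δv₁ = 6.82 km/s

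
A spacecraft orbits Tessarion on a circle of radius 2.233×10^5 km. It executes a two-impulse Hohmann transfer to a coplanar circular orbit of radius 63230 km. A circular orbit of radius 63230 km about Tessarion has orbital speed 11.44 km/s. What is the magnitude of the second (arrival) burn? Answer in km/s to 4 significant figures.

Δv₂ = 2.842 km/s

From the circular-orbit relation v² = μ/r at r = 63230 km: μ = v²r = (11.44)² × 63230 = 8.27514×10^6 km³/s².
The Hohmann ellipse has a_t = (r₁ + r₂)/2 = 1.43265×10^5 km.
On the circular orbit at r = 63230 km, v_c = √(μ/r) = 11.440 km/s.
Transfer-orbit speed at the same r (vis-viva, a = a_t): v_t = √[μ(2/r − 1/a_t)] = 14.282 km/s.
Δv₂ = |v_t − v_c| = |14.282 − 11.440| = 2.842 km/s.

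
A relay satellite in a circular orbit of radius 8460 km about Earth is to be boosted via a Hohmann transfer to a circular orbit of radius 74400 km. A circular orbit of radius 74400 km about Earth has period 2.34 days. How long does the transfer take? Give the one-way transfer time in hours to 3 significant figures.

From Kepler's third law T² = 4π²r³/μ at r = 74400 km, T = 2.34 days = 2.34 × 86400 s = 2.02176×10^5 s: μ = 4π²r³/T² = 3.97758×10^5 km³/s².
Transfer-ellipse semi-major axis a_t = (r₁ + r₂)/2 = (8460 + 74400)/2 = 41430 km.
Transfer time t = π√(a_t³/μ) = π√((41430)³ / 3.97758×10^5) = 42010 s.
Converting: 42010 s ÷ 3600 s/hour = 11.7 hours.

t = 11.7 hours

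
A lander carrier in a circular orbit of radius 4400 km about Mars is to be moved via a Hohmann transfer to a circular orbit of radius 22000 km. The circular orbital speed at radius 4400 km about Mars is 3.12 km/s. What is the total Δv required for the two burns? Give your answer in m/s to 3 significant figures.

From the circular-orbit relation v² = μ/r at r = 4400 km: μ = v²r = (3.12)² × 4400 = 42831.4 km³/s².
Semi-major axis of the transfer orbit: a_t = (4400 + 22000)/2 = 13200 km.
At r₁ the circular-orbit speed is v₁ = √(μ/r₁) = 3.1200 km/s.
On the transfer ellipse at r₁, vis-viva gives v_p = √[μ(2/r₁ − 1/a_t)] = 4.0279 km/s.
First burn Δv₁ = |v_p − v₁| = 0.9079 km/s.
Circular speed at r₂: v₂ = √(μ/r₂) = 1.3953 km/s.
Transfer-orbit speed at r₂: v_a = √[μ(2/r₂ − 1/a_t)] = 0.80558 km/s.
Second burn Δv₂ = |v₂ − v_a| = 0.5897 km/s.
Δv = Δv₁ + Δv₂ = 0.9079 + 0.5897 = 1.498 km/s.

Δv = 1500 m/s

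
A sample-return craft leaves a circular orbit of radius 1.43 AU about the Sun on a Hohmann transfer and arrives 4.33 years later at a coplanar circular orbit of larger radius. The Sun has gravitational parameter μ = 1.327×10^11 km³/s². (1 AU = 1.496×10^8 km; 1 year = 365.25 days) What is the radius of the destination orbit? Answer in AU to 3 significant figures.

In km: r₁ = 1.43 × 1.496×10^8 = 2.13928×10^8 km.
Transfer time t = 4.33 years × 365.25 × 86400 s = 1.36644408×10^8 s, and t = π√(a_t³/μ).
So a_t = (μ t²/π²)^(1/3) = (1.327×10^11 × (1.36644408×10^8)² / π²)^(1/3) = 6.3084×10^8 km.
Since a_t = (r₁ + r₂)/2, r₂ = 2a_t − r₁ = 2×6.3084×10^8 − 2.13928×10^8 = 1.047752×10^9 km.
In AU: r₂ = 1.047752×10^9 / 1.496×10^8 = 7.00 AU.

r₂ = 7.00 AU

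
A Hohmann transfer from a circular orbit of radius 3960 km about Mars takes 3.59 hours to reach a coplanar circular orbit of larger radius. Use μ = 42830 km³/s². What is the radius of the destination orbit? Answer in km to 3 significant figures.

r₂ = 14000 km

Transfer time t = 3.59 hours = 12924 s, and t = π√(a_t³/μ).
So a_t = (μ t²/π²)^(1/3) = (42830 × (12924)² / π²)^(1/3) = 8982.8 km.
Since a_t = (r₁ + r₂)/2, r₂ = 2a_t − r₁ = 2×8982.8 − 3960 = 14005.6 km.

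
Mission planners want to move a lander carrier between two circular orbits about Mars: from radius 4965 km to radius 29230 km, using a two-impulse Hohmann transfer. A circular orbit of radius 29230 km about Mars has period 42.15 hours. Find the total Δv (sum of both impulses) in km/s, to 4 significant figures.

From Kepler's third law T² = 4π²r³/μ at r = 29230 km, T = 42.15 hours = 42.15 × 3600 s = 1.5174×10^5 s: μ = 4π²r³/T² = 42819.9 km³/s².
Semi-major axis of the transfer orbit: a_t = (4965 + 29230)/2 = 17097.5 km.
Circular speed at r₁: v₁ = √(μ/r₁) = √(42819.9/4965) = 2.9367 km/s.
On the transfer ellipse at r₁, v² = μ(2/r − 1/a) gives v_p = √[μ(2/r₁ − 1/a_t)] = 3.8398 km/s.
First burn Δv₁ = |v_p − v₁| = 0.9031 km/s.
Circular speed at r₂: v₂ = √(μ/r₂) = 1.2103 km/s.
Transfer-orbit speed at r₂: v_a = √[μ(2/r₂ − 1/a_t)] = 0.65223 km/s.
Second burn Δv₂ = |v₂ − v_a| = 0.5581 km/s.
Total Δv = Δv₁ + Δv₂ = 1.461 km/s.

Δv = 1.461 km/s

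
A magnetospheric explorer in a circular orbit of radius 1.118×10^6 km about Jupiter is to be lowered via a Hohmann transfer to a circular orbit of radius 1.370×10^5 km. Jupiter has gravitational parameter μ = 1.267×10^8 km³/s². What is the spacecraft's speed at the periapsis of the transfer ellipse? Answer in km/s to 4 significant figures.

Semi-major axis of the transfer orbit: a_t = (1.118×10^6 + 1.370×10^5)/2 = 6.275×10^5 km.
At periapsis, r = 1.370×10^5 km.
Applying v² = μ(2/r − 1/a_t): v = 40.59 km/s.

v = 40.59 km/s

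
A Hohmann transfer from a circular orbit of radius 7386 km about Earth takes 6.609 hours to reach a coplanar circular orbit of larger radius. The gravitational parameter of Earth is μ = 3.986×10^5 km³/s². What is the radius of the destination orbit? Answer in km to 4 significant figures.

Transfer time t = 6.609 hours = 23792.4 s, and t = π√(a_t³/μ).
So a_t = (μ t²/π²)^(1/3) = (3.986×10^5 × (23792.4)² / π²)^(1/3) = 28382 km.
Since a_t = (r₁ + r₂)/2, r₂ = 2a_t − r₁ = 2×28382 − 7386 = 49378 km.

r₂ = 49380 km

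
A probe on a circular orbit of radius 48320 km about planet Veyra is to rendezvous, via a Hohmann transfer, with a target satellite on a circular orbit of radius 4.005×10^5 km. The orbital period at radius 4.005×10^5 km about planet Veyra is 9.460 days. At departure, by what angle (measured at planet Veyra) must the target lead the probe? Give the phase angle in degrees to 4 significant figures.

From Kepler's third law T² = 4π²r³/μ at r = 4.005×10^5 km, T = 9.460 days = 9.460 × 86400 s = 8.17344×10^5 s: μ = 4π²r³/T² = 3.79627×10^6 km³/s².
Semi-major axis of the transfer orbit: a_t = (48320 + 4.005×10^5)/2 = 2.2441×10^5 km.
Transfer time t = π√(a_t³/μ) = 1.7141×10^5 s.
Target angular speed ω₂ = √(μ/r₂³) = 7.6873×10^-6 rad/s.
Angle swept by the target during transfer: ω₂·t = 1.3177 rad = 75.50°.
Arrival is 180° from departure on the ellipse, so φ = 180° − 75.50° = 104.5°.

φ = 104.5°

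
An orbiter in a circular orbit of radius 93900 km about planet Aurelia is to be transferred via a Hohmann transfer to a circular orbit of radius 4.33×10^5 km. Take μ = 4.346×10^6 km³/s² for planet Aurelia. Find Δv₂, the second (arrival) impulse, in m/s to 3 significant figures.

Transfer-ellipse semi-major axis a_t = (r₁ + r₂)/2 = (93900 + 4.330×10^5)/2 = 2.6345×10^5 km.
On the circular orbit at r = 4.330×10^5 km, v_c = √(μ/r) = 3.168 km/s.
Transfer-orbit speed at the same r (vis-viva, a = a_t): v_t = √[μ(2/r − 1/a_t)] = 1.891 km/s.
Δv₂ = |v_t − v_c| = |1.891 − 3.168| = 1.277 km/s.

Δv₂ = 1280 m/s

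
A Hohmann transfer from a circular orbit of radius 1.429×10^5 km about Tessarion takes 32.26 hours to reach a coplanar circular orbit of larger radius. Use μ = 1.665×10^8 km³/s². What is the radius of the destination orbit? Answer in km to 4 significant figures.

Transfer time t = 32.26 hours = 1.16136×10^5 s, and t = π√(a_t³/μ).
So a_t = (μ t²/π²)^(1/3) = (1.665×10^8 × (1.16136×10^5)² / π²)^(1/3) = 6.1050×10^5 km.
Since a_t = (r₁ + r₂)/2, r₂ = 2a_t − r₁ = 2×6.1050×10^5 − 1.429×10^5 = 1.0781×10^6 km.

r₂ = 1.078×10^6 km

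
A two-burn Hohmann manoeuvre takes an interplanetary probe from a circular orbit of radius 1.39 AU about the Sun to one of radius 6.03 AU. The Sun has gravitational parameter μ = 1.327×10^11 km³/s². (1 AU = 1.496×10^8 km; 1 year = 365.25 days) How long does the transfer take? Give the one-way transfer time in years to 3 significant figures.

t = 3.57 years

In km: r₁ = 1.39 × 1.496×10^8 = 2.07944×10^8 km; r₂ = 6.03 × 1.496×10^8 = 9.02088×10^8 km.
The Hohmann ellipse has a_t = (r₁ + r₂)/2 = 5.55016×10^8 km.
Transfer time t = π√(a_t³/μ) = π√((5.55016×10^8)³ / 1.327×10^11) = 1.128×10^8 s.
Converting: 1.128×10^8 s ÷ 3.15576×10^7 s/year (365.25 × 86400) = 3.57 years.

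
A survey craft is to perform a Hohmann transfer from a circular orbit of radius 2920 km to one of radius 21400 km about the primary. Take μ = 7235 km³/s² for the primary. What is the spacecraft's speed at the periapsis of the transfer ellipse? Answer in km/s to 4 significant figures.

Semi-major axis of the transfer orbit: a_t = (2920 + 21400)/2 = 12160 km.
The periapsis of the transfer ellipse is at r = 2920 km.
Applying v² = μ(2/r − 1/a_t): v = 2.088 km/s.

v = 2.088 km/s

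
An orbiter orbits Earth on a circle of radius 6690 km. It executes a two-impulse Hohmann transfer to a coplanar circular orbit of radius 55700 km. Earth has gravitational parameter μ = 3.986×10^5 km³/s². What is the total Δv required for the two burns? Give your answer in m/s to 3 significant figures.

The Hohmann ellipse has a_t = (r₁ + r₂)/2 = 31195 km.
At r₁ the circular-orbit speed is v₁ = √(μ/r₁) = 7.71890 km/s.
Transfer-orbit speed at r₁ (vis-viva equation): v_p = √[μ(2/r₁ − 1/a_t)] = 10.3143 km/s.
First burn Δv₁ = |v_p − v₁| = 2.5954 km/s.
At r₂, v₂ = √(μ/r₂) = 2.6751 km/s.
Transfer-orbit speed at r₂: v_a = √[μ(2/r₂ − 1/a_t)] = 1.2388 km/s.
Second burn Δv₂ = |v₂ − v_a| = 1.4363 km/s.
Total Δv = Δv₁ + Δv₂ = 4.032 km/s.

Δv = 4030 m/s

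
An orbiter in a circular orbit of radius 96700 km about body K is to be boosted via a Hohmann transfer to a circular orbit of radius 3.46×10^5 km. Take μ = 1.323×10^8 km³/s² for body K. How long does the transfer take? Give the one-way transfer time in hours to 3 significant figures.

t = 7.90 hours

The Hohmann ellipse has a_t = (r₁ + r₂)/2 = 2.2135×10^5 km.
By Kepler's third law the transfer-orbit period is T = 2π√(a_t³/μ), so t = T/2 = 28440 s.
Converting: 28440 s ÷ 3600 s/hour = 7.90 hours.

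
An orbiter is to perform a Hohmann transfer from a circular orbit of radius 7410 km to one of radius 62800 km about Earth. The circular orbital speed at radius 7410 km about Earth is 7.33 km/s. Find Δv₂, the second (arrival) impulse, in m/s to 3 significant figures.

Δv₂ = 1360 m/s

From the circular-orbit relation v² = μ/r at r = 7410 km: μ = v²r = (7.33)² × 7410 = 3.98131×10^5 km³/s².
Semi-major axis of the transfer orbit: a_t = (7410 + 62800)/2 = 35105 km.
Circular speed at r = 62800 km: v_c = √(μ/r) = 2.518 km/s.
Transfer-orbit speed at the same r (vis-viva, a = a_t): v_t = √[μ(2/r − 1/a_t)] = 1.157 km/s.
Δv₂ = |v_t − v_c| = |1.157 − 2.518| = 1.361 km/s.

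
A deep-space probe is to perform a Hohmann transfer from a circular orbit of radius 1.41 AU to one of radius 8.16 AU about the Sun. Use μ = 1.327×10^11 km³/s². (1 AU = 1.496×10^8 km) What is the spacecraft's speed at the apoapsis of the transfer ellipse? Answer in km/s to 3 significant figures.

v = 5.66 km/s

In km: r₁ = 1.41 × 1.496×10^8 = 2.10936×10^8 km; r₂ = 8.16 × 1.496×10^8 = 1.220736×10^9 km.
Transfer-ellipse semi-major axis a_t = (r₁ + r₂)/2 = (2.10936×10^8 + 1.220736×10^9)/2 = 7.15836×10^8 km.
The apoapsis of the transfer ellipse is at r = 1.220736×10^9 km.
Vis-viva: v = √[μ(2/r − 1/a_t)] = √[1.327×10^11 × (2/1.220736×10^9 − 1/7.15836×10^8)] = 5.660 km/s.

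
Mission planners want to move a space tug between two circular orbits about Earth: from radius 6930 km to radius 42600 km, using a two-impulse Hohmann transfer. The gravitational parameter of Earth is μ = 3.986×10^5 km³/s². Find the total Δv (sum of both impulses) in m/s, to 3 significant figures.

Δv = 3800 m/s

Semi-major axis of the transfer orbit: a_t = (6930 + 42600)/2 = 24765 km.
Circular speed at r₁: v₁ = √(μ/r₁) = √(3.986×10^5/6930) = 7.584 km/s.
Transfer-orbit speed at r₁ (vis-viva equation): v_p = √[μ(2/r₁ − 1/a_t)] = 9.947 km/s.
First burn Δv₁ = |v_p − v₁| = 2.363 km/s.
At r₂, v₂ = √(μ/r₂) = 3.059 km/s.
Transfer-orbit speed at r₂: v_a = √[μ(2/r₂ − 1/a_t)] = 1.618 km/s.
Second burn Δv₂ = |v₂ − v_a| = 1.441 km/s.
Total Δv = Δv₁ + Δv₂ = 3.804 km/s.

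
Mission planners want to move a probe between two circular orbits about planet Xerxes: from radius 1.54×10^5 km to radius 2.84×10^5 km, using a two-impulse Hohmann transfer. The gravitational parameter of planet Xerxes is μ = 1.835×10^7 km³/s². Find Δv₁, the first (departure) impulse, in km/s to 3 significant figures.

Δv₁ = 1.51 km/s

Semi-major axis of the transfer orbit: a_t = (1.540×10^5 + 2.840×10^5)/2 = 2.190×10^5 km.
Circular speed at r = 1.540×10^5 km: v_c = √(μ/r) = 10.916 km/s.
Vis-viva on the transfer ellipse at r = 1.540×10^5 km gives v_t = √[μ(2/r − 1/a_t)] = 12.431 km/s.
Δv₁ = |v_t − v_c| = |12.431 − 10.916| = 1.515 km/s.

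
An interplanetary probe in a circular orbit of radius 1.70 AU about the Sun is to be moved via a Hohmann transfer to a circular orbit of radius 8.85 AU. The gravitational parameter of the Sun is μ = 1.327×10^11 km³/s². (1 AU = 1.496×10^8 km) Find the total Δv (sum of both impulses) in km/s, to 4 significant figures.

In km: r₁ = 1.70 × 1.496×10^8 = 2.5432×10^8 km; r₂ = 8.85 × 1.496×10^8 = 1.32396×10^9 km.
The Hohmann ellipse has a_t = (r₁ + r₂)/2 = 7.8914×10^8 km.
At r₁ the circular-orbit speed is v₁ = √(μ/r₁) = 22.8426 km/s.
Transfer-orbit speed at r₁ (vis-viva): v_p = √[μ(2/r₁ − 1/a_t)] = 29.5873 km/s.
First burn Δv₁ = |v_p − v₁| = 6.745 km/s.
At r₂, v₂ = √(μ/r₂) = 10.011 km/s.
Transfer-orbit speed at r₂: v_a = √[μ(2/r₂ − 1/a_t)] = 5.6834 km/s.
Second burn Δv₂ = |v₂ − v_a| = 4.328 km/s.
Total Δv = Δv₁ + Δv₂ = 11.07 km/s.

Δv = 11.07 km/s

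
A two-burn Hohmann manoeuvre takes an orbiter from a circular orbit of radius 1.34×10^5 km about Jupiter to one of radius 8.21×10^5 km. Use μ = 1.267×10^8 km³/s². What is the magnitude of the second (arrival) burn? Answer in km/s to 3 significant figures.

Transfer-ellipse semi-major axis a_t = (r₁ + r₂)/2 = (1.340×10^5 + 8.210×10^5)/2 = 4.775×10^5 km.
Circular speed at r = 8.210×10^5 km: v_c = √(μ/r) = 12.423 km/s.
Vis-viva on the transfer ellipse at r = 8.210×10^5 km gives v_t = √[μ(2/r − 1/a_t)] = 6.5809 km/s.
Δv₂ = |v_t − v_c| = |6.5809 − 12.423| = 5.842 km/s.

Δv₂ = 5.84 km/s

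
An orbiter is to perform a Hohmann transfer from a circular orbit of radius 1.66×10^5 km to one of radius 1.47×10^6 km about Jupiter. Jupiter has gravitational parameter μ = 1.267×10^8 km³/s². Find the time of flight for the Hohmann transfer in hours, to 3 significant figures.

The Hohmann ellipse has a_t = (r₁ + r₂)/2 = 8.180×10^5 km.
Transfer time t = π√(a_t³/μ) = π√((8.180×10^5)³ / 1.267×10^8) = 2.065×10^5 s.
Converting: 2.065×10^5 s ÷ 3600 s/hour = 57.4 hours.

t = 57.4 hours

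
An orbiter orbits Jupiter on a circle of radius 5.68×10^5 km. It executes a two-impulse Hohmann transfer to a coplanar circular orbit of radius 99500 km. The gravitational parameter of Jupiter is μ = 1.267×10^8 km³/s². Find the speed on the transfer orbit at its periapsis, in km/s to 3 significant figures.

Transfer-ellipse semi-major axis a_t = (r₁ + r₂)/2 = (5.680×10^5 + 99500)/2 = 3.3375×10^5 km.
The periapsis of the transfer ellipse is at r = 99500 km.
Applying v² = μ(2/r − 1/a_t): v = 46.55 km/s.

v = 46.6 km/s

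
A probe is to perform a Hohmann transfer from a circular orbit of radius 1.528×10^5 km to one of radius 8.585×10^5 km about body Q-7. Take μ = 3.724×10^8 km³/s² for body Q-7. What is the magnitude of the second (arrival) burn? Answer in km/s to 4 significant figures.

The Hohmann ellipse has a_t = (r₁ + r₂)/2 = 5.0565×10^5 km.
On the circular orbit at r = 8.585×10^5 km, v_c = √(μ/r) = 20.827 km/s.
Vis-viva on the transfer ellipse at r = 8.585×10^5 km gives v_t = √[μ(2/r − 1/a_t)] = 11.449 km/s.
Δv₂ = |v_t − v_c| = |11.449 − 20.827| = 9.378 km/s.

Δv₂ = 9.378 km/s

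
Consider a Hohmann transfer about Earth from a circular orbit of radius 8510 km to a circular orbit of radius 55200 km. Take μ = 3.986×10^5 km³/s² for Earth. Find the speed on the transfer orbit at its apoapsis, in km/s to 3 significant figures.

v = 1.39 km/s

The Hohmann ellipse has a_t = (r₁ + r₂)/2 = 31855 km.
At apoapsis, r = 55200 km.
Applying v² = μ(2/r − 1/a_t): v = 1.389 km/s.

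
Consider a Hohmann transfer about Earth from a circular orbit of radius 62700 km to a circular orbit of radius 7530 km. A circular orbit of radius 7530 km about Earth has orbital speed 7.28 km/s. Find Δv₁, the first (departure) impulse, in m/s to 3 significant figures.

Δv₁ = 1350 m/s

From the circular-orbit relation v² = μ/r at r = 7530 km: μ = v²r = (7.28)² × 7530 = 3.99078×10^5 km³/s².
Semi-major axis of the transfer orbit: a_t = (62700 + 7530)/2 = 35115 km.
On the circular orbit at r = 62700 km, v_c = √(μ/r) = 2.523 km/s.
Vis-viva on the transfer ellipse at r = 62700 km gives v_t = √[μ(2/r − 1/a_t)] = 1.168 km/s.
Δv₁ = |v_t − v_c| = |1.168 − 2.523| = 1.355 km/s.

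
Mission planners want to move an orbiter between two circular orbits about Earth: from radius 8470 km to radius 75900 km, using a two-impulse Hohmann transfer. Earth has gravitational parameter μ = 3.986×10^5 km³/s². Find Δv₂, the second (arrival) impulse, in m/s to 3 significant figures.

Δv₂ = 1260 m/s

The Hohmann ellipse has a_t = (r₁ + r₂)/2 = 42185 km.
On the circular orbit at r = 75900 km, v_c = √(μ/r) = 2.292 km/s.
Transfer-orbit speed at the same r (vis-viva, a = a_t): v_t = √[μ(2/r − 1/a_t)] = 1.027 km/s.
Δv₂ = |v_t − v_c| = |1.027 − 2.292| = 1.265 km/s.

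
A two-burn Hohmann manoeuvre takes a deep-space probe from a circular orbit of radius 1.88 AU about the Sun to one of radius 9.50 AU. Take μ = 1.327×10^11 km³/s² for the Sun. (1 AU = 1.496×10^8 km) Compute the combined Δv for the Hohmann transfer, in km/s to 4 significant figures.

In km: r₁ = 1.88 × 1.496×10^8 = 2.81248×10^8 km; r₂ = 9.50 × 1.496×10^8 = 1.4212×10^9 km.
Semi-major axis of the transfer orbit: a_t = (2.81248×10^8 + 1.4212×10^9)/2 = 8.51224×10^8 km.
Circular speed at r₁: v₁ = √(μ/r₁) = √(1.327×10^11/2.81248×10^8) = 21.722 km/s.
On the transfer ellipse at r₁, vis-viva equation gives v_p = √[μ(2/r₁ − 1/a_t)] = 28.067 km/s.
First burn Δv₁ = |v_p − v₁| = 6.345 km/s.
At r₂, v₂ = √(μ/r₂) = 9.663 km/s.
Transfer-orbit speed at r₂: v_a = √[μ(2/r₂ − 1/a_t)] = 5.554 km/s.
Second burn Δv₂ = |v₂ − v_a| = 4.109 km/s.
Total Δv = Δv₁ + Δv₂ = 10.45 km/s.

Δv = 10.45 km/s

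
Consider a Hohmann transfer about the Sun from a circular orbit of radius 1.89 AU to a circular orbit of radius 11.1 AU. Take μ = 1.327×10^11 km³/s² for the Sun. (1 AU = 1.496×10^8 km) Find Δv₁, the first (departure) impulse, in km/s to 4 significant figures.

Δv₁ = 6.657 km/s

In km: r₁ = 1.89 × 1.496×10^8 = 2.82744×10^8 km; r₂ = 11.1 × 1.496×10^8 = 1.66056×10^9 km.
The Hohmann ellipse has a_t = (r₁ + r₂)/2 = 9.71652×10^8 km.
On the circular orbit at r = 2.82744×10^8 km, v_c = √(μ/r) = 21.664 km/s.
Vis-viva on the transfer ellipse at r = 2.82744×10^8 km gives v_t = √[μ(2/r − 1/a_t)] = 28.321 km/s.
Δv₁ = |v_t − v_c| = |28.321 − 21.664| = 6.657 km/s.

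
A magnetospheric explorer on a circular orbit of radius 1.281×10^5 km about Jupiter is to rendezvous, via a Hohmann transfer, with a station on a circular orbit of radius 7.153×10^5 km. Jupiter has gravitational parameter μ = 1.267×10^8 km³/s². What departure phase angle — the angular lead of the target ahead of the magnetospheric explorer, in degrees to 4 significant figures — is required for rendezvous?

φ = 98.52°

Semi-major axis of the transfer orbit: a_t = (1.281×10^5 + 7.153×10^5)/2 = 4.217×10^5 km.
The half-period of the transfer ellipse is t = π√(a_t³/μ) = 76431 s.
The target's mean motion on its circular orbit is ω₂ = √(μ/r₂³) = 1.8606×10^-5 rad/s.
Angle swept by the target during transfer: ω₂·t = 1.4221 rad = 81.48°.
The magnetospheric explorer traverses 180° on the transfer ellipse, so the target must lead by 180° − 81.48° = 98.52°.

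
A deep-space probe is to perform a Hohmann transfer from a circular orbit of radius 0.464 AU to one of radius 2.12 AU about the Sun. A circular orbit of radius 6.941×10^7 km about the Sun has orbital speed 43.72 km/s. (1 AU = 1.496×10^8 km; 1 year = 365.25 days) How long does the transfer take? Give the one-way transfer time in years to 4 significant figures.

t = 0.7344 years

From the circular-orbit relation v² = μ/r at r = 6.941×10^7 km: μ = v²r = (43.72)² × 6.941×10^7 = 1.32673×10^11 km³/s².
In km: r₁ = 0.464 × 1.496×10^8 = 6.94144×10^7 km; r₂ = 2.12 × 1.496×10^8 = 3.17152×10^8 km.
The Hohmann ellipse has a_t = (r₁ + r₂)/2 = 1.932832×10^8 km.
By Kepler's third law the transfer-orbit period is T = 2π√(a_t³/μ), so t = T/2 = 2.3177×10^7 s.
Converting: 2.3177×10^7 s ÷ 3.15576×10^7 s/year (365.25 × 86400) = 0.7344 years.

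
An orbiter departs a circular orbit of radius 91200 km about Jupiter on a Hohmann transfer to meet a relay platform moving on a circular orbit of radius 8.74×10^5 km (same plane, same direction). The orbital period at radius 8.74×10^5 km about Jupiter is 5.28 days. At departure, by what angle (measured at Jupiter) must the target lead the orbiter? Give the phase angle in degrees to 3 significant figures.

From Kepler's third law T² = 4π²r³/μ at r = 8.74×10^5 km, T = 5.28 days = 5.28 × 86400 s = 4.56192×10^5 s: μ = 4π²r³/T² = 1.26648×10^8 km³/s².
Semi-major axis of the transfer orbit: a_t = (91200 + 8.740×10^5)/2 = 4.826×10^5 km.
The half-period of the transfer ellipse is t = π√(a_t³/μ) = 93590.4 s.
The target's mean motion on its circular orbit is ω₂ = √(μ/r₂³) = 1.37731×10^-5 rad/s.
Angle swept by the target during transfer: ω₂·t = 1.28903 rad = 73.86°.
The orbiter traverses 180° on the transfer ellipse, so the target must lead by 180° − 73.86° = 106°.

φ = 106°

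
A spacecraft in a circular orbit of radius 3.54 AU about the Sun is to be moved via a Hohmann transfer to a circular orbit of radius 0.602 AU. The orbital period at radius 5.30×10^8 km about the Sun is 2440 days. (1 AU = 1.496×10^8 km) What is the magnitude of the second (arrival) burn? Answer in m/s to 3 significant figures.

Δv₂ = 11800 m/s

From Kepler's third law T² = 4π²r³/μ at r = 5.30×10^8 km, T = 2440 days = 2440 × 86400 s = 2.10816×10^8 s: μ = 4π²r³/T² = 1.32245×10^11 km³/s².
In km: r₁ = 3.54 × 1.496×10^8 = 5.29584×10^8 km; r₂ = 0.602 × 1.496×10^8 = 9.00592×10^7 km.
Semi-major axis of the transfer orbit: a_t = (5.29584×10^8 + 9.00592×10^7)/2 = 3.098216×10^8 km.
Circular speed at r = 9.00592×10^7 km: v_c = √(μ/r) = 38.32 km/s.
Vis-viva on the transfer ellipse at r = 9.00592×10^7 km gives v_t = √[μ(2/r − 1/a_t)] = 50.10 km/s.
Δv₂ = |v_t − v_c| = |50.10 − 38.32| = 11.78 km/s.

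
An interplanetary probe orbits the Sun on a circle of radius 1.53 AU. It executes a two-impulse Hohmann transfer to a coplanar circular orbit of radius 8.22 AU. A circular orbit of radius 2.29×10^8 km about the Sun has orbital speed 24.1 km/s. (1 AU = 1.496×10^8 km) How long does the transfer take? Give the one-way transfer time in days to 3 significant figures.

From the circular-orbit relation v² = μ/r at r = 2.29×10^8 km: μ = v²r = (24.1)² × 2.29×10^8 = 1.33005×10^11 km³/s².
In km: r₁ = 1.53 × 1.496×10^8 = 2.28888×10^8 km; r₂ = 8.22 × 1.496×10^8 = 1.229712×10^9 km.
The Hohmann ellipse has a_t = (r₁ + r₂)/2 = 7.293×10^8 km.
Transfer time t = π√(a_t³/μ) = π√((7.293×10^8)³ / 1.33005×10^11) = 1.697×10^8 s.
Converting: 1.697×10^8 s ÷ 86400 s/day = 1960 days.

t = 1960 days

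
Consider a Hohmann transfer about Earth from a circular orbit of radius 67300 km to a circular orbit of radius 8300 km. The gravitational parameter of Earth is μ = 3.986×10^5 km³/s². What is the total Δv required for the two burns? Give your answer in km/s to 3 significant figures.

Transfer-ellipse semi-major axis a_t = (r₁ + r₂)/2 = (67300 + 8300)/2 = 37800 km.
Circular speed at r₁: v₁ = √(μ/r₁) = √(3.986×10^5/67300) = 2.4337 km/s.
Transfer-orbit speed at r₁ (v² = μ(2/r − 1/a)): v_a = √[μ(2/r₁ − 1/a_t)] = 1.1404 km/s.
First burn Δv₁ = |v_a − v₁| = 1.293 km/s.
Circular speed at r₂: v₂ = √(μ/r₂) = 6.930 km/s.
Transfer-orbit speed at r₂: v_p = √[μ(2/r₂ − 1/a_t)] = 9.247 km/s.
Second burn Δv₂ = |v₂ − v_p| = 2.317 km/s.
Δv = Δv₁ + Δv₂ = 1.293 + 2.317 = 3.610 km/s.

Δv = 3.61 km/s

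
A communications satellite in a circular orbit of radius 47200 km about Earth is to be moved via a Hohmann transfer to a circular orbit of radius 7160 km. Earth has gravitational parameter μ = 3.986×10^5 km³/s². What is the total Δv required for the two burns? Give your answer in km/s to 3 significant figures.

The Hohmann ellipse has a_t = (r₁ + r₂)/2 = 27180 km.
Circular speed at r₁: v₁ = √(μ/r₁) = √(3.986×10^5/47200) = 2.9060 km/s.
On the transfer ellipse at r₁, v² = μ(2/r − 1/a) gives v_a = √[μ(2/r₁ − 1/a_t)] = 1.4915 km/s.
First burn Δv₁ = |v_a − v₁| = 1.4145 km/s.
Circular speed at r₂: v₂ = √(μ/r₂) = 7.4613 km/s.
Transfer-orbit speed at r₂: v_p = √[μ(2/r₂ − 1/a_t)] = 9.8324 km/s.
Second burn Δv₂ = |v₂ − v_p| = 2.3711 km/s.
Total Δv = Δv₁ + Δv₂ = 3.786 km/s.

Δv = 3.79 km/s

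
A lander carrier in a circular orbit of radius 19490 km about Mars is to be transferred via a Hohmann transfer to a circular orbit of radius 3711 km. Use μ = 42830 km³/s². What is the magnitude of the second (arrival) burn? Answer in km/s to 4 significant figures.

Δv₂ = 1.006 km/s

Transfer-ellipse semi-major axis a_t = (r₁ + r₂)/2 = (19490 + 3711)/2 = 11600.5 km.
On the circular orbit at r = 3711 km, v_c = √(μ/r) = 3.397 km/s.
Transfer-orbit speed at the same r (vis-viva, a = a_t): v_t = √[μ(2/r − 1/a_t)] = 4.403 km/s.
Δv₂ = |v_t − v_c| = |4.403 − 3.397| = 1.006 km/s.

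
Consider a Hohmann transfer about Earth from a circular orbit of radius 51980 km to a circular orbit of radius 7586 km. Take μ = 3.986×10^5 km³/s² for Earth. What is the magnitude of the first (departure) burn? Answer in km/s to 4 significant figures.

Δv₁ = 1.372 km/s

Transfer-ellipse semi-major axis a_t = (r₁ + r₂)/2 = (51980 + 7586)/2 = 29783 km.
Circular speed at r = 51980 km: v_c = √(μ/r) = 2.7692 km/s.
Transfer-orbit speed at the same r (vis-viva, a = a_t): v_t = √[μ(2/r − 1/a_t)] = 1.3976 km/s.
Δv₁ = |v_t − v_c| = |1.3976 − 2.7692| = 1.372 km/s.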